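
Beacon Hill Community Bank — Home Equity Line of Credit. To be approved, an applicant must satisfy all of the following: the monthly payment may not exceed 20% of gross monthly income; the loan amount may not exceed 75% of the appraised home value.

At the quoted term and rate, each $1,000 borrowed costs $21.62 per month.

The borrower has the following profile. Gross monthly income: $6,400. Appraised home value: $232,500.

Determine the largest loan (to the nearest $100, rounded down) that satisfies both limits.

Payment cap: 20% × $6,400 = $1,280/month.
At $21.62 per $1,000, that supports 1,280/21.62 × 1,000 ≈ $59,204 → $59,200.
LTV cap: 75% × $232,500 = $174,375 → $174,300.
Binding constraint: payment-to-income.

$59,200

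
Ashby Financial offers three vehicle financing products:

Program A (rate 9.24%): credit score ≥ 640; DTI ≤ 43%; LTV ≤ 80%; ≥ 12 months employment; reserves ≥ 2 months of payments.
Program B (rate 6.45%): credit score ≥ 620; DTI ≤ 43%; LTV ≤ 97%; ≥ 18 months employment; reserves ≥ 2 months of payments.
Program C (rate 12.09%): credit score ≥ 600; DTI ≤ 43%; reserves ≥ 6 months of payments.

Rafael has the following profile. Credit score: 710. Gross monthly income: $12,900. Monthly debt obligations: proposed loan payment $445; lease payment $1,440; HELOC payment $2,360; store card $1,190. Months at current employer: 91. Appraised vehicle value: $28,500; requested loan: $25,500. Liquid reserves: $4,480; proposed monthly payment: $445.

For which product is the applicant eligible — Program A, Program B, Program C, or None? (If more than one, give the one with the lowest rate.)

Program B

Total debts = (445 + 1,440 + 2,360 + 1,190) = 5,435; DTI = 5,435/12,900 = 42.1%.
LTV = 25,500/28,500 = 89.5%.
Reserves = 4,480/445 = 10.1 months.
Program A: score 710 ≥ 640; DTI 42.1% ≤ 43%; LTV 89.5% > 80%; employment 91 ≥ 12 mo; reserves 10.1 ≥ 2 mo → does not qualify.
Program B: score 710 ≥ 620; DTI 42.1% ≤ 43%; LTV 89.5% ≤ 97%; employment 91 ≥ 18 mo; reserves 10.1 ≥ 2 mo → qualifies.
Program C: score 710 ≥ 600; DTI 42.1% ≤ 43%; reserves 10.1 ≥ 6 mo → qualifies.
Qualifying: Program B, Program C. Lowest rate is 6.45% → Program B.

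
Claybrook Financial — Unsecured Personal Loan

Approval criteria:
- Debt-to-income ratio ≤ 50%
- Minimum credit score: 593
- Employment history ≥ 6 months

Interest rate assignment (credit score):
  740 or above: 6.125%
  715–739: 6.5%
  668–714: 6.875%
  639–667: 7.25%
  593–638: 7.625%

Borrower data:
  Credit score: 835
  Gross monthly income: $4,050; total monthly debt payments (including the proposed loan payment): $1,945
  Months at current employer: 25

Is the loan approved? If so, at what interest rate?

Approved at 6.125%

Credit score 835 ≥ 593 (meets minimum)
DTI: 1,945 ÷ 4,050 = 48%, within the 50% cap
Employment 25 ≥ 6 months
All requirements met. Score 835 falls in the 740 or above tier → 6.125%.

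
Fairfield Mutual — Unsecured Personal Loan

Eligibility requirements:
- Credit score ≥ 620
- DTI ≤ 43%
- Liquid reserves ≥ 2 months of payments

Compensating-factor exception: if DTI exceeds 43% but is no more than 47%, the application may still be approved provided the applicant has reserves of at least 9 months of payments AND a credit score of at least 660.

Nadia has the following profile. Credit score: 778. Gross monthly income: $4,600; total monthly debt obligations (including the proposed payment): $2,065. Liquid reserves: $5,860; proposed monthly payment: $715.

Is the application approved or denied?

Denied

Credit score 778 ≥ 620 (meets base)
DTI = 2,065/4,600 = 44.9% > 43% — standard DTI limit exceeded.
Reserves: 5,860 ÷ 715 = 8.2 months (meets 2-month minimum)
DTI 44.9% is within the 43%–47% exception band; checking compensating factors.
Reserves 8.2 < 9 months; credit score 778 ≥ 660.
Compensating-factor requirement not fully met.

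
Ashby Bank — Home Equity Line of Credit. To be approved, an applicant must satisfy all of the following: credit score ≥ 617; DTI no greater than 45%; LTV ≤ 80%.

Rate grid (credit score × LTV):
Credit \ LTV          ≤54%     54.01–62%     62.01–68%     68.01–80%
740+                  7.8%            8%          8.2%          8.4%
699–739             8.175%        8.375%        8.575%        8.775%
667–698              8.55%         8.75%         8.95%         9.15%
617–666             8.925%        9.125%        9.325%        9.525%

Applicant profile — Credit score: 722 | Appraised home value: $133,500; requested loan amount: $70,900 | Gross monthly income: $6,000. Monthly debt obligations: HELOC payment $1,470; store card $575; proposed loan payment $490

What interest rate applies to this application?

8.175%

Credit score 722 ≥ 617; Total monthly debts = (1,470 + 575 + 490) = 2,535. DTI = 2,535/6,000 = 42.2% ≤ 45%
LTV = 70,900/133,500 = 53.1% ≤ 80%
Row: 722 falls in 699–739. Column: 53.1% falls in ≤54%. Rate = 8.175%.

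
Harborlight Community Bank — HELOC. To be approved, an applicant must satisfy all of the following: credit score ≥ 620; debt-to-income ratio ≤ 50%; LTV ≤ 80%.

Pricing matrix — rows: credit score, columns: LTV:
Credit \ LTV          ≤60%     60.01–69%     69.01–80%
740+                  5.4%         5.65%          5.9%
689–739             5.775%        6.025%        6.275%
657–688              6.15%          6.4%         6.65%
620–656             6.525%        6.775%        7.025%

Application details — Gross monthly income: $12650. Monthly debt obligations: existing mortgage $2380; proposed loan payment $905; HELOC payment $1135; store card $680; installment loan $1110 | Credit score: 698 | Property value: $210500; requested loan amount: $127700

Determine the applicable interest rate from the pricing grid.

Credit score 698 ≥ 620; Total monthly debts = (2,380 + 905 + 1,135 + 680 + 1,110) = 6,210. DTI: 6,210 ÷ 12,650 = 49.1%, within the 50% cap
LTV = 127,700/210,500 = 60.7% ≤ 80%
Row: 698 falls in 689–739. Column: 60.7% falls in 60.01–69%. Rate = 6.025%.

6.025%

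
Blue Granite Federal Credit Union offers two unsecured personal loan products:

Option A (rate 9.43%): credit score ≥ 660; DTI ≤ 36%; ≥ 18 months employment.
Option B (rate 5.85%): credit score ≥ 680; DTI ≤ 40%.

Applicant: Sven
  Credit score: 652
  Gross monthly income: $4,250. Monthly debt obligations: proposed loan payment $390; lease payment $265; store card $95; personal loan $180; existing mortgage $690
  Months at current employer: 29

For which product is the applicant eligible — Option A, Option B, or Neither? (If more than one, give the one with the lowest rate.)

Neither

Total debts = (390 + 265 + 95 + 180 + 690) = 1,620; DTI = 1,620/4,250 = 38.1%.
Option A: score 652 < 660; DTI 38.1% > 36%; employment 29 ≥ 18 mo → does not qualify.
Option B: score 652 < 680; DTI 38.1% ≤ 40% → does not qualify.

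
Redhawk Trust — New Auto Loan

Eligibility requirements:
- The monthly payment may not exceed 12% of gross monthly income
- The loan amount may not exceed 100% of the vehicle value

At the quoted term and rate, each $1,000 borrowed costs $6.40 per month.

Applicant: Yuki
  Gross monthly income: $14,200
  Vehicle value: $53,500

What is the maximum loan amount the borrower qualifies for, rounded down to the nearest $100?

$53,500

Payment cap: 12% × $14,200 = $1,704/month.
At $6.40 per $1,000, that supports 1,704/6.40 × 1,000 ≈ $266,250 → $266,200.
LTV cap: 100% × $53,500 = $53,500 → $53,500.
Binding constraint: loan-to-value.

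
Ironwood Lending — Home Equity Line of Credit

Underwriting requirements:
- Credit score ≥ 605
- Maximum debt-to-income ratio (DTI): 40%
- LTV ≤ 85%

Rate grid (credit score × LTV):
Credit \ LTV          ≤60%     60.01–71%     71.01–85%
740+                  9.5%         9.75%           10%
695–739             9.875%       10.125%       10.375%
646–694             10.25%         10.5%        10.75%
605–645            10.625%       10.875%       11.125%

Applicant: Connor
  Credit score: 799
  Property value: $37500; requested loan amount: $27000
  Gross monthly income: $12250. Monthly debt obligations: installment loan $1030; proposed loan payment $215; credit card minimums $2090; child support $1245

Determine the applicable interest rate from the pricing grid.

Credit score 799 ≥ 605; Total monthly debts = (1,030 + 215 + 2,090 + 1,245) = 4,580. DTI: 4,580 ÷ 12,250 = 37.4%, within the 40% cap
Loan-to-value = 27,000/37,500 = 72% — pass (85% max)
Score 799 is in the 740+ band; LTV 72% is in the 71.01–85% band → 10%.

10%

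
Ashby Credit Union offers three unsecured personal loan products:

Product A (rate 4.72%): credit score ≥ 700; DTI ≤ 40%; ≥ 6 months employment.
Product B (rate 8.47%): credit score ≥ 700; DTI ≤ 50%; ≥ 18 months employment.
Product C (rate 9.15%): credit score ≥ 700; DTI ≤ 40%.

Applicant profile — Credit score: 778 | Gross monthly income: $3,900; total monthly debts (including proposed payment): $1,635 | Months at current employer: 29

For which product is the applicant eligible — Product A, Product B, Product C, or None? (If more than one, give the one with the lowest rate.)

DTI = 1,635/3,900 = 41.9%.
Product A: score 778 ≥ 700; DTI 41.9% > 40%; employment 29 ≥ 6 mo → does not qualify.
Product B: score 778 ≥ 700; DTI 41.9% ≤ 50%; employment 29 ≥ 18 mo → qualifies.
Product C: score 778 ≥ 700; DTI 41.9% > 40% → does not qualify.

Product B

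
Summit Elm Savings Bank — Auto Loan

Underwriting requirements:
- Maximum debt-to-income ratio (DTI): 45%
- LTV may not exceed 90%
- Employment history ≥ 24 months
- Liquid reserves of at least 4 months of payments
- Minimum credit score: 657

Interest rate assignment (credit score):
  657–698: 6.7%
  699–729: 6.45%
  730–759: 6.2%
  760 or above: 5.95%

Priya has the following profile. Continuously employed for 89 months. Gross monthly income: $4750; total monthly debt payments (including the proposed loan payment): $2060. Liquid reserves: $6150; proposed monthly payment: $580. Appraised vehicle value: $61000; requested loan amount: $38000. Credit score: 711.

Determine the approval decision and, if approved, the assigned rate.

Approved at 6.45%

Credit score 711 ≥ 657 (meets minimum)
DTI: 2,060 ÷ 4,750 = 43.4%, within the 45% cap
Employment 89 ≥ 24 months
Loan-to-value = 38,000/61,000 = 62.3% — pass (90% max)
Reserves = 6,150/580 = 10.6 months ≥ 4
All requirements met. Score 711 falls in the 699–729 tier → 6.45%.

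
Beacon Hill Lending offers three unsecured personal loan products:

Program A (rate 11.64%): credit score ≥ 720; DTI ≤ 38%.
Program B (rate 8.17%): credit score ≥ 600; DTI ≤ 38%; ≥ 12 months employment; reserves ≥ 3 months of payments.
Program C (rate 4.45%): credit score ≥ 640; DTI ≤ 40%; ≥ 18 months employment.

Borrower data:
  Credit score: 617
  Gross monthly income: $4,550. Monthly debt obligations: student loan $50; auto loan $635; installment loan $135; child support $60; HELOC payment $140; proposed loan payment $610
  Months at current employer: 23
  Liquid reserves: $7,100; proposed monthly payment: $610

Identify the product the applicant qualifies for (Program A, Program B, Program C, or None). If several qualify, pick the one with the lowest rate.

Total debts = (50 + 635 + 135 + 60 + 140 + 610) = 1,630; DTI = 1,630/4,550 = 35.8%.
Reserves = 7,100/610 = 11.6 months.
Program A: score 617 < 720; DTI 35.8% ≤ 38% → does not qualify.
Program B: score 617 ≥ 600; DTI 35.8% ≤ 38%; employment 23 ≥ 12 mo; reserves 11.6 ≥ 3 mo → qualifies.
Program C: score 617 < 640; DTI 35.8% ≤ 40%; employment 23 ≥ 18 mo → does not qualify.

Program B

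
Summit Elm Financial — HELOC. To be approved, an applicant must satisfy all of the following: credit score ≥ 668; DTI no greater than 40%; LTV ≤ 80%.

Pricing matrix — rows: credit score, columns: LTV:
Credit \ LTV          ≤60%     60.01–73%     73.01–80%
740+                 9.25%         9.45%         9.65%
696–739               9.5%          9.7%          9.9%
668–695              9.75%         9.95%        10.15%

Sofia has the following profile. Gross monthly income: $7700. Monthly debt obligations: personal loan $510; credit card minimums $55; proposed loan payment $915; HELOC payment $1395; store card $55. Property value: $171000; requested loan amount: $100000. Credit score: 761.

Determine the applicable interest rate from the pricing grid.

9.25%

Credit score 761 ≥ 668; Total monthly debts = (510 + 55 + 915 + 1,395 + 55) = 2,930. Debt-to-income = 2,930/7,700 = 38.1% — meets 40% limit
Loan-to-value = 100,000/171,000 = 58.5% — pass (80% max)
Credit 761 → row 740+; LTV 58.5% → column ≤60%. Grid cell → 9.25%.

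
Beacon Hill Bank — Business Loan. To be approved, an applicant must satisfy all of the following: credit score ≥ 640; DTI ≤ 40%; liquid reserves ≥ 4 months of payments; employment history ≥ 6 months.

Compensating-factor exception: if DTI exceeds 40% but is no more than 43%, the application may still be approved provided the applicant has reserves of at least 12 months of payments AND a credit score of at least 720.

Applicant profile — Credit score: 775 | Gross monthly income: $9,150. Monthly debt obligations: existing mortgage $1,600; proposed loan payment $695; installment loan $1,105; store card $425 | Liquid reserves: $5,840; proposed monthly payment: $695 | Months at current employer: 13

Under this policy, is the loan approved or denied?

Credit score 775 ≥ 640 (meets base)
Total debts = (1,600 + 695 + 1,105 + 425) = 3,825. DTI: 3,825 ÷ 9,150 = 41.8%, over the 40% base limit.
Reserves = 5,840/695 = 8.4 months ≥ 4
Employment 13 ≥ 6 months
DTI 41.8% is within the 40%–43% exception band; checking compensating factors.
Override check — reserves: 8.4 mo (short of 12); score: 775 (ok).
Compensating-factor requirement not fully met.

Denied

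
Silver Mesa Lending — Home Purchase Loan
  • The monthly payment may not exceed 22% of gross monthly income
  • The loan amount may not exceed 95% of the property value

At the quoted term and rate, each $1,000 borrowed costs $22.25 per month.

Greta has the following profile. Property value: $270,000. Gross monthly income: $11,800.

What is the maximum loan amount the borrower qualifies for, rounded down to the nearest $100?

Payment cap: 22% × $11,800 = $2,596/month.
At $22.25 per $1,000, that supports 2,596/22.25 × 1,000 ≈ $116,674 → $116,600.
LTV cap: 95% × $270,000 = $256,500 → $256,500.
Binding constraint: payment-to-income.

$116,600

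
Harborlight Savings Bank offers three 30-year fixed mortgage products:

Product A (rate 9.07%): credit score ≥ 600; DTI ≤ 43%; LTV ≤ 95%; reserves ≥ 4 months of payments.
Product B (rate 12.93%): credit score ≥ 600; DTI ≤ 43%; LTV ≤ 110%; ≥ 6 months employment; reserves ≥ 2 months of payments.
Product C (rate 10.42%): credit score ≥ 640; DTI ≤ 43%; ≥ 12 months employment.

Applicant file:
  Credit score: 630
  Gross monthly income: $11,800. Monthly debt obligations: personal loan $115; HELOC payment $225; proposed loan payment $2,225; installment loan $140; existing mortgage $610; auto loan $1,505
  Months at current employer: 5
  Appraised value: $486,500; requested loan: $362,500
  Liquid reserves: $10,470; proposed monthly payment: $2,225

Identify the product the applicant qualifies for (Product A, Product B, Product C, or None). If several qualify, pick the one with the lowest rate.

Total debts = (115 + 225 + 2,225 + 140 + 610 + 1,505) = 4,820; DTI = 4,820/11,800 = 40.8%.
LTV = 362,500/486,500 = 74.5%.
Reserves = 10,470/2,225 = 4.7 months.
Product A: score 630 ≥ 600; DTI 40.8% ≤ 43%; LTV 74.5% ≤ 95%; reserves 4.7 ≥ 4 mo → qualifies.
Product B: score 630 ≥ 600; DTI 40.8% ≤ 43%; LTV 74.5% ≤ 110%; employment 5 < 6 mo; reserves 4.7 ≥ 2 mo → does not qualify.
Product C: score 630 < 640; DTI 40.8% ≤ 43%; employment 5 < 12 mo → does not qualify.

Product A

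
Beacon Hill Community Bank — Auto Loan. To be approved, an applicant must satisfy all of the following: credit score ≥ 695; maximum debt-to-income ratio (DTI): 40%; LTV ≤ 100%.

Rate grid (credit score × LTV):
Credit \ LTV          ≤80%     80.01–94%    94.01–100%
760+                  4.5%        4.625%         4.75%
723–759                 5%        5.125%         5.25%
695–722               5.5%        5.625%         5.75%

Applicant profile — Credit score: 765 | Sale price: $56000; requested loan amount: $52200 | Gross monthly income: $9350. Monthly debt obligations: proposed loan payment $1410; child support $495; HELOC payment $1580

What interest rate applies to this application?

Credit score 765 ≥ 695; Total monthly debts = (1,410 + 495 + 1,580) = 3,485. DTI = 3,485/9,350 = 37.3% ≤ 40%
LTV: 52,200 ÷ 56,000 = 93.2%, within 100% cap
Score 765 is in the 760+ band; LTV 93.2% is in the 80.01–94% band → 4.625%.

4.625%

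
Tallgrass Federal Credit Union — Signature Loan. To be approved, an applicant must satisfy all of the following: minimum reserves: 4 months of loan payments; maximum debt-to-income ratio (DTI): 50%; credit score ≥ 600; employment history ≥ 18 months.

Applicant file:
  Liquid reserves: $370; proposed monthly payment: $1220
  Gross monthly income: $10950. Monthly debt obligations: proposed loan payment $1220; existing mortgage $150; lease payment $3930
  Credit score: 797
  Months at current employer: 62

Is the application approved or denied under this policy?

Liquid reserves cover 370/1,220 = 0.3 months — < 4 required
Total monthly debts = (1,220 + 150 + 3,930) = 5,300. DTI: 5,300 ÷ 10,950 = 48.4%, within the 50% cap
Credit score 797 ≥ 600 (meets)
Employment 62 ≥ 18 months
Fails on reserves.

Denied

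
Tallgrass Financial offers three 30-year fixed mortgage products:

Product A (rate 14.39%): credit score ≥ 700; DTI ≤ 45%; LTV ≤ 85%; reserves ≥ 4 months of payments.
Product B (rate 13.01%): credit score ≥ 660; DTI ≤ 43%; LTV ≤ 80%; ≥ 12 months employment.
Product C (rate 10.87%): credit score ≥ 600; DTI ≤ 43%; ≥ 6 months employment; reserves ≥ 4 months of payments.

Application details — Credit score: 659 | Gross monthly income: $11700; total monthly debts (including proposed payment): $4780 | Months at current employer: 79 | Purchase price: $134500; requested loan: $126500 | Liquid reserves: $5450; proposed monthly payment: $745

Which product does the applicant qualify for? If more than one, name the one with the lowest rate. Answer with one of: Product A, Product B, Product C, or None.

Product C

DTI = 4,780/11,700 = 40.9%.
LTV = 126,500/134,500 = 94.1%.
Reserves = 5,450/745 = 7.3 months.
Product A: score 659 < 700; DTI 40.9% ≤ 45%; LTV 94.1% > 85%; reserves 7.3 ≥ 4 mo → does not qualify.
Product B: score 659 < 660; DTI 40.9% ≤ 43%; LTV 94.1% > 80%; employment 79 ≥ 12 mo → does not qualify.
Product C: score 659 ≥ 600; DTI 40.9% ≤ 43%; employment 79 ≥ 6 mo; reserves 7.3 ≥ 4 mo → qualifies.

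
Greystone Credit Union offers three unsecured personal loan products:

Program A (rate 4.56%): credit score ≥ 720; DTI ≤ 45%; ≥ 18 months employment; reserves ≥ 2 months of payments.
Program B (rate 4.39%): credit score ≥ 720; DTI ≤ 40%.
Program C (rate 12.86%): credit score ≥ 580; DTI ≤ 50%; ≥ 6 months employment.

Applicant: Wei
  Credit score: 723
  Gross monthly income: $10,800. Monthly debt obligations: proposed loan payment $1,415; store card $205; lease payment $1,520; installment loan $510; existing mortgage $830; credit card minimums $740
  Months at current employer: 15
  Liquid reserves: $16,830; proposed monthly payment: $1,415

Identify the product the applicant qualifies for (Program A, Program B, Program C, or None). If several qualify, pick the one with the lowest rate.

Total debts = (1,415 + 205 + 1,520 + 510 + 830 + 740) = 5,220; DTI = 5,220/10,800 = 48.3%.
Reserves = 16,830/1,415 = 11.9 months.
Program A: score 723 ≥ 720; DTI 48.3% > 45%; employment 15 < 18 mo; reserves 11.9 ≥ 2 mo → does not qualify.
Program B: score 723 ≥ 720; DTI 48.3% > 40% → does not qualify.
Program C: score 723 ≥ 580; DTI 48.3% ≤ 50%; employment 15 ≥ 6 mo → qualifies.

Program C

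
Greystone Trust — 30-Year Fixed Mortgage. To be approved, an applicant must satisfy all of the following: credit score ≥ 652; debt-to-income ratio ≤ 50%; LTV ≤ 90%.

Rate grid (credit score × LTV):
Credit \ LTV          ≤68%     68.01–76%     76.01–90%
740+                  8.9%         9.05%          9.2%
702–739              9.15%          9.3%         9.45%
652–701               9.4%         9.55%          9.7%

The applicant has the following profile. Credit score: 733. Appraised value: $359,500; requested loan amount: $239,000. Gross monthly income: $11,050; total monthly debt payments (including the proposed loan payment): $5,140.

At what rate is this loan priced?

9.15%

Credit score 733 ≥ 652; DTI: 5,140 ÷ 11,050 = 46.5%, within the 50% cap
LTV = 239,000/359,500 = 66.5% ≤ 90%
Row: 733 falls in 702–739. Column: 66.5% falls in ≤68%. Rate = 9.15%.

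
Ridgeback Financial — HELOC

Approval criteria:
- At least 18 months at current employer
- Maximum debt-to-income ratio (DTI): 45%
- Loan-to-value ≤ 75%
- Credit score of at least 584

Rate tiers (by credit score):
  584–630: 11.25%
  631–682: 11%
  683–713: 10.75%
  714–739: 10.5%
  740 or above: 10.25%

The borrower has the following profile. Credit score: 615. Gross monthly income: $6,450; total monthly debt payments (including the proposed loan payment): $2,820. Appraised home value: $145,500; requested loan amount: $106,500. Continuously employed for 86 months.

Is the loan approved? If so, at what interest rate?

Approved at 11.25%

Credit score 615 ≥ 584 (meets minimum)
Debt-to-income = 2,820/6,450 = 43.7% — meets 45% limit
Loan-to-value = 106,500/145,500 = 73.2% — pass (75% max)
Employment 86 ≥ 18 months
All requirements met. Score 615 falls in the 584–630 tier → 11.25%.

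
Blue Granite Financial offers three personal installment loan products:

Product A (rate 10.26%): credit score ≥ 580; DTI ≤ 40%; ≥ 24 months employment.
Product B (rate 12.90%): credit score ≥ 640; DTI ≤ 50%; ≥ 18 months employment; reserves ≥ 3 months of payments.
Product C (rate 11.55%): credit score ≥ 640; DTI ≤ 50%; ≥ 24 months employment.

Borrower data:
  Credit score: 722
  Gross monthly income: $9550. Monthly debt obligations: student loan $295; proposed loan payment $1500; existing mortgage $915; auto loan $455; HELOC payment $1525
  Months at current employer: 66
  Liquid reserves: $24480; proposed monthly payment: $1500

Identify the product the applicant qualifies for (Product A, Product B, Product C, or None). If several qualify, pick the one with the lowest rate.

Total debts = (295 + 1,500 + 915 + 455 + 1,525) = 4,690; DTI = 4,690/9,550 = 49.1%.
Reserves = 24,480/1,500 = 16.3 months.
Product A: score 722 ≥ 580; DTI 49.1% > 40%; employment 66 ≥ 24 mo → does not qualify.
Product B: score 722 ≥ 640; DTI 49.1% ≤ 50%; employment 66 ≥ 18 mo; reserves 16.3 ≥ 3 mo → qualifies.
Product C: score 722 ≥ 640; DTI 49.1% ≤ 50%; employment 66 ≥ 24 mo → qualifies.
Qualifying: Product B, Product C. Lowest rate is 11.55% → Product C.

Product C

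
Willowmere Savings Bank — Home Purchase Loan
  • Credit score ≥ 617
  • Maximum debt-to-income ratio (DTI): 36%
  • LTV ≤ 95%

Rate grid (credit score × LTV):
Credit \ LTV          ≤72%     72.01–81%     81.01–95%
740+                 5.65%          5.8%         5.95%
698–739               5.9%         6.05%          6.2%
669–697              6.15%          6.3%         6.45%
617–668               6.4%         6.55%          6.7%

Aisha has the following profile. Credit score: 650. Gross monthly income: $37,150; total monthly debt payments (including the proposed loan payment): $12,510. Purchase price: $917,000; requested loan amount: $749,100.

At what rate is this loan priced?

Credit score 650 ≥ 617; Debt-to-income = 12,510/37,150 = 33.7% — meets 36% limit
LTV = 749,100/917,000 = 81.7% ≤ 95%
Credit 650 → row 617–668; LTV 81.7% → column 81.01–95%. Grid cell → 6.7%.

6.7%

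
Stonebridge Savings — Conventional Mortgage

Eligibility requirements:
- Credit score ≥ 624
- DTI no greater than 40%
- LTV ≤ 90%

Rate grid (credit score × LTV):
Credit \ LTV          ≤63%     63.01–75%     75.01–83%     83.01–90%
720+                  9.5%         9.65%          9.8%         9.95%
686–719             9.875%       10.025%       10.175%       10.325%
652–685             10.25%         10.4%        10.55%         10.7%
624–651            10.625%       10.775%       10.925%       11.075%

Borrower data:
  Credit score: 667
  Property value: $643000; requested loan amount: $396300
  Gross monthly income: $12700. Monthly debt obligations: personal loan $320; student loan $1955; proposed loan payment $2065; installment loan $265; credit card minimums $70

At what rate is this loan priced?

Credit score 667 ≥ 624; Total monthly debts = (320 + 1,955 + 2,065 + 265 + 70) = 4,675. DTI = 4,675/12,700 = 36.8% ≤ 40%
LTV = 396,300/643,000 = 61.6% ≤ 90%
Credit 667 → row 652–685; LTV 61.6% → column ≤63%. Grid cell → 10.25%.

10.25%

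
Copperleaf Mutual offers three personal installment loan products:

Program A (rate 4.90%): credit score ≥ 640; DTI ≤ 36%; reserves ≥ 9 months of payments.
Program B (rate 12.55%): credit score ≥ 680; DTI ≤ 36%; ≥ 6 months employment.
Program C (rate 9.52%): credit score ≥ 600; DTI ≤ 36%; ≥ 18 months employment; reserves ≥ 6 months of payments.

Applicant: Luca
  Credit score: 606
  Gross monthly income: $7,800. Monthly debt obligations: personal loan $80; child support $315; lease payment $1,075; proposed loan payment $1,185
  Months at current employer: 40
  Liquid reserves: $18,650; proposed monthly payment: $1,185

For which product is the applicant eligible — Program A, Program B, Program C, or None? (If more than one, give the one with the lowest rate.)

Total debts = (80 + 315 + 1,075 + 1,185) = 2,655; DTI = 2,655/7,800 = 34%.
Reserves = 18,650/1,185 = 15.7 months.
Program A: score 606 < 640; DTI 34% ≤ 36%; reserves 15.7 ≥ 9 mo → does not qualify.
Program B: score 606 < 680; DTI 34% ≤ 36%; employment 40 ≥ 6 mo → does not qualify.
Program C: score 606 ≥ 600; DTI 34% ≤ 36%; employment 40 ≥ 18 mo; reserves 15.7 ≥ 6 mo → qualifies.

Program C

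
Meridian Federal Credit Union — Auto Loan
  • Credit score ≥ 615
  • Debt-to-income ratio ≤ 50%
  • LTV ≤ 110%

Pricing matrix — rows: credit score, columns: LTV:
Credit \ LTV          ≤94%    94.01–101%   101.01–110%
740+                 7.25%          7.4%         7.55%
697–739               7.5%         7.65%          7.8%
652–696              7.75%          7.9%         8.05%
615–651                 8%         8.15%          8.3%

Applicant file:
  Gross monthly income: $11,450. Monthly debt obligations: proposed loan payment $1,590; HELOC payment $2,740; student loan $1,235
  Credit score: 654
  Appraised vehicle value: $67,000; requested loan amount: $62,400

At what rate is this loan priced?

Credit score 654 ≥ 615; Total monthly debts = (1,590 + 2,740 + 1,235) = 5,565. DTI: 5,565 ÷ 11,450 = 48.6%, within the 50% cap
LTV: 62,400 ÷ 67,000 = 93.1%, within 110% cap
Credit 654 → row 652–696; LTV 93.1% → column ≤94%. Grid cell → 7.75%.

7.75%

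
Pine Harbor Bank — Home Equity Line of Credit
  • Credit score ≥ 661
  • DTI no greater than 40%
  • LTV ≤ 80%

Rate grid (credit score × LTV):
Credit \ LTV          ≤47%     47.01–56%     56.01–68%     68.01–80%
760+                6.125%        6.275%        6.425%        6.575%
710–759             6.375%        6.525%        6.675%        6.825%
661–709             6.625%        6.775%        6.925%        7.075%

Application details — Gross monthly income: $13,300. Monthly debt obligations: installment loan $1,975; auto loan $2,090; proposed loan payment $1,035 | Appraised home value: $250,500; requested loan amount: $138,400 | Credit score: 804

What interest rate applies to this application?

Credit score 804 ≥ 661; Total monthly debts = (1,975 + 2,090 + 1,035) = 5,100. DTI = 5,100/13,300 = 38.3% ≤ 40%
LTV = 138,400/250,500 = 55.2% ≤ 80%
Row: 804 falls in 760+. Column: 55.2% falls in 47.01–56%. Rate = 6.275%.

6.275%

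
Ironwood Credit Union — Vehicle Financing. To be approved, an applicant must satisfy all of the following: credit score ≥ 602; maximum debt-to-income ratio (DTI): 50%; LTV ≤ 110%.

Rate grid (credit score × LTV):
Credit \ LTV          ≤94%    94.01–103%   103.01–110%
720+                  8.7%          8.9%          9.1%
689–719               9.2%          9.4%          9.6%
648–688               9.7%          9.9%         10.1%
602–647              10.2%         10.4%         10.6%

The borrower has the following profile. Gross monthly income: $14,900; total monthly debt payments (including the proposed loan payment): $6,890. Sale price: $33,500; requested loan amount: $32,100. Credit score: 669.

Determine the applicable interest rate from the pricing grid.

Credit score 669 ≥ 602; Debt-to-income = 6,890/14,900 = 46.2% — meets 50% limit
Loan-to-value = 32,100/33,500 = 95.8% — pass (110% max)
Score 669 is in the 648–688 band; LTV 95.8% is in the 94.01–103% band → 9.9%.

9.9%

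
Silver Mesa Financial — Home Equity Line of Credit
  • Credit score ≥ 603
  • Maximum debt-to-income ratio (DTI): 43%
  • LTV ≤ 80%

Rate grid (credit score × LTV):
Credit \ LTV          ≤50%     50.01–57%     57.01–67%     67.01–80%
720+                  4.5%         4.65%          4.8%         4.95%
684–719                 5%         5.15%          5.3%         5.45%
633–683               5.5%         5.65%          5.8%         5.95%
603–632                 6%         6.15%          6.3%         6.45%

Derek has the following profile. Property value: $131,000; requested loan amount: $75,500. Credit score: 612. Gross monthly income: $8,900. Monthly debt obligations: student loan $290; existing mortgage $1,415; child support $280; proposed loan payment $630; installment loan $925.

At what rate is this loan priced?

6.3%

Credit score 612 ≥ 603; Total monthly debts = (290 + 1,415 + 280 + 630 + 925) = 3,540. Debt-to-income = 3,540/8,900 = 39.8% — meets 43% limit
Loan-to-value = 75,500/131,000 = 57.6% — pass (80% max)
Score 612 is in the 603–632 band; LTV 57.6% is in the 57.01–67% band → 6.3%.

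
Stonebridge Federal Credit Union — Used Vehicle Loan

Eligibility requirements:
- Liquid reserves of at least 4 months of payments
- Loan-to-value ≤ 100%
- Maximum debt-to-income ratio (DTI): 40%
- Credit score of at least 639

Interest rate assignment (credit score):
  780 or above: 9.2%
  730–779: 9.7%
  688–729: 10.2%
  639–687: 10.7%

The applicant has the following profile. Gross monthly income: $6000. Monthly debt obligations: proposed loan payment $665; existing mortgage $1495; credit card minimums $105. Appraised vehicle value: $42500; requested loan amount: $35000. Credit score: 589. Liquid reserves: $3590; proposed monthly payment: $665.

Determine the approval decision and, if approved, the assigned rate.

Denied

Credit score 589 < 639 (below minimum)
Liquid reserves cover 3,590/665 = 5.4 months — ≥ 4 required
Total monthly debts = (665 + 1,495 + 105) = 2,265. DTI: 2,265 ÷ 6,000 = 37.8%, within the 40% cap
LTV = 35,000/42,500 = 82.4% ≤ 100%
Not all requirements met → denied.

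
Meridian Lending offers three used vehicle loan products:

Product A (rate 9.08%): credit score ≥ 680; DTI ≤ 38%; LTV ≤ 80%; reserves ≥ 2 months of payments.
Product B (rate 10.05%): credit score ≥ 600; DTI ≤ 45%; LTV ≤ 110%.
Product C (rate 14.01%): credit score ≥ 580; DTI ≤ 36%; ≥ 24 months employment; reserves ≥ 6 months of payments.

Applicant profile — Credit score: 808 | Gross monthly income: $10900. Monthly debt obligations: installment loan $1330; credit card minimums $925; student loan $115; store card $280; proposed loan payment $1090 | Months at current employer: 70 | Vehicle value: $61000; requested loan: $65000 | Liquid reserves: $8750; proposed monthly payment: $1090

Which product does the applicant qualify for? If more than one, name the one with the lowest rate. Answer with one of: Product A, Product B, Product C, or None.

Total debts = (1,330 + 925 + 115 + 280 + 1,090) = 3,740; DTI = 3,740/10,900 = 34.3%.
LTV = 65,000/61,000 = 106.6%.
Reserves = 8,750/1,090 = 8.0 months.
Product A: score 808 ≥ 680; DTI 34.3% ≤ 38%; LTV 106.6% > 80%; reserves 8.0 ≥ 2 mo → does not qualify.
Product B: score 808 ≥ 600; DTI 34.3% ≤ 45%; LTV 106.6% ≤ 110% → qualifies.
Product C: score 808 ≥ 580; DTI 34.3% ≤ 36%; employment 70 ≥ 24 mo; reserves 8.0 ≥ 6 mo → qualifies.
Qualifying: Product B, Product C. Lowest rate is 10.05% → Product B.

Product B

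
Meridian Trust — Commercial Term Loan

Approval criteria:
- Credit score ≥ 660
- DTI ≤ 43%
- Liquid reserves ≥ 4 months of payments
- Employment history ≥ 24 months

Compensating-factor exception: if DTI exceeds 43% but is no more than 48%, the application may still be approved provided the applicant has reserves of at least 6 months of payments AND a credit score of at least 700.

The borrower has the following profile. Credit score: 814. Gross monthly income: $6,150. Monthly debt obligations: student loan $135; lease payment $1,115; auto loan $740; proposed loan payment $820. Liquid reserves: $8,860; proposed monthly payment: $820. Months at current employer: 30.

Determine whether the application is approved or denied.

Approved

Credit score 814 ≥ 660 (meets base)
Total debts = (135 + 1,115 + 740 + 820) = 2,810. DTI: 2,810 ÷ 6,150 = 45.7%, over the 43% base limit.
Liquid reserves cover 8,860/820 = 10.8 months — ≥ 4 required
Employment 30 ≥ 24 months
45.7% falls in the override range (43%–48%), so the compensating-factor test applies.
Reserves 10.8 ≥ 6 months; credit score 814 ≥ 700.
Both override conditions satisfied; DTI exception granted.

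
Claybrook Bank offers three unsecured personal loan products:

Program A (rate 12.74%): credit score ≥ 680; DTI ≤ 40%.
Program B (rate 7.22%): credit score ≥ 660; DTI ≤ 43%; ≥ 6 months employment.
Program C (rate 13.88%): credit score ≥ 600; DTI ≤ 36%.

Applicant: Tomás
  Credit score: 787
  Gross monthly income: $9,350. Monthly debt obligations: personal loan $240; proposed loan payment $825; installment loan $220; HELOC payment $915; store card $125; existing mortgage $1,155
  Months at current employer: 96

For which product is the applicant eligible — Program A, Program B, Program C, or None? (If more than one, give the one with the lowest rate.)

Total debts = (240 + 825 + 220 + 915 + 125 + 1,155) = 3,480; DTI = 3,480/9,350 = 37.2%.
Program A: score 787 ≥ 680; DTI 37.2% ≤ 40% → qualifies.
Program B: score 787 ≥ 660; DTI 37.2% ≤ 43%; employment 96 ≥ 6 mo → qualifies.
Program C: score 787 ≥ 600; DTI 37.2% > 36% → does not qualify.
Qualifying: Program A, Program B. Lowest rate is 7.22% → Program B.

Program B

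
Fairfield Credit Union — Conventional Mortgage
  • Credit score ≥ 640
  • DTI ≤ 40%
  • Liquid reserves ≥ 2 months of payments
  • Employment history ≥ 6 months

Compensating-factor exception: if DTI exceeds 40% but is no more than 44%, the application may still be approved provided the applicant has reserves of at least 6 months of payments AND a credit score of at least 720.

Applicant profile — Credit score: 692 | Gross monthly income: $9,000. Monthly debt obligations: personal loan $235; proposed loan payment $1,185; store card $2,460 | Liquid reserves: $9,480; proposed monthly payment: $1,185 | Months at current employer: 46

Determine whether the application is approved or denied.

Credit score 692 ≥ 640 (meets base)
Total debts = (235 + 1,185 + 2,460) = 3,880. DTI = 3,880/9,000 = 43.1% > 40% — standard DTI limit exceeded.
Reserves: 9,480 ÷ 1,185 = 8.0 months (meets 2-month minimum)
Employment 46 ≥ 6 months
43.1% falls in the override range (40%–44%), so the compensating-factor test applies.
Reserves 8.0 ≥ 6 months; credit score 692 < 720.
Override conditions not both satisfied; exception does not apply.

Denied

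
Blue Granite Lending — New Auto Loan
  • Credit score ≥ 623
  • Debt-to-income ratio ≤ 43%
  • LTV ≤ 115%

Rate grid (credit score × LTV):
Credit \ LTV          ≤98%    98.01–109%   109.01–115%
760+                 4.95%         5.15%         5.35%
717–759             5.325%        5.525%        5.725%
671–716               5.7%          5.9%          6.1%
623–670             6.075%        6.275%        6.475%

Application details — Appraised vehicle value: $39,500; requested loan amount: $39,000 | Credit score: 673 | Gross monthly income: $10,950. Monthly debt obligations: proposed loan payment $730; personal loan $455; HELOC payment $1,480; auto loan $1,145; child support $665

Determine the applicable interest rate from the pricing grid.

Credit score 673 ≥ 623; Total monthly debts = (730 + 455 + 1,480 + 1,145 + 665) = 4,475. DTI: 4,475 ÷ 10,950 = 40.9%, within the 43% cap
LTV: 39,000 ÷ 39,500 = 98.7%, within 115% cap
Row: 673 falls in 671–716. Column: 98.7% falls in 98.01–109%. Rate = 5.9%.

5.9%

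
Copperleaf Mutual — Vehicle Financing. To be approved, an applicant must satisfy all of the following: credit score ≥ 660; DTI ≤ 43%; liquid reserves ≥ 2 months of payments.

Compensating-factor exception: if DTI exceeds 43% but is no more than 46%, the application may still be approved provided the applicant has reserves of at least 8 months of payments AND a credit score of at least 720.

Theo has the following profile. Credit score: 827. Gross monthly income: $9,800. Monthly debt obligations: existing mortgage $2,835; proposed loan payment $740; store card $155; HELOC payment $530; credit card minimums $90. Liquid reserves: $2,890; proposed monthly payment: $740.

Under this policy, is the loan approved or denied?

Credit score 827 ≥ 660 (meets base)
Total debts = (2,835 + 740 + 155 + 530 + 90) = 4,350. DTI = 4,350/9,800 = 44.4% > 43% — standard DTI limit exceeded.
Reserves = 2,890/740 = 3.9 months ≥ 2
DTI 44.4% is within the 43%–46% exception band; checking compensating factors.
Override check — reserves: 3.9 mo (short of 8); score: 827 (ok).
Override conditions not both satisfied; exception does not apply.

Denied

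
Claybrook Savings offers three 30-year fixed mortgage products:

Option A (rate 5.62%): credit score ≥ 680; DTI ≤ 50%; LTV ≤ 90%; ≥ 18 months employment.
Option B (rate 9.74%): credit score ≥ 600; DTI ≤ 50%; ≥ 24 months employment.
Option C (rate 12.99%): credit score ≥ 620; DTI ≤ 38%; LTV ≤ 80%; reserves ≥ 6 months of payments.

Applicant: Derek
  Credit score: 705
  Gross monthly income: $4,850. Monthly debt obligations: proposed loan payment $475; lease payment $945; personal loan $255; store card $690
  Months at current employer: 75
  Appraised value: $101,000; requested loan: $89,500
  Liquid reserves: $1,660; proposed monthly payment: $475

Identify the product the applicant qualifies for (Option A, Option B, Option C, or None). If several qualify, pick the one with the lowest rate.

Option A

Total debts = (475 + 945 + 255 + 690) = 2,365; DTI = 2,365/4,850 = 48.8%.
LTV = 89,500/101,000 = 88.6%.
Reserves = 1,660/475 = 3.5 months.
Option A: score 705 ≥ 680; DTI 48.8% ≤ 50%; LTV 88.6% ≤ 90%; employment 75 ≥ 18 mo → qualifies.
Option B: score 705 ≥ 600; DTI 48.8% ≤ 50%; employment 75 ≥ 24 mo → qualifies.
Option C: score 705 ≥ 620; DTI 48.8% > 38%; LTV 88.6% > 80%; reserves 3.5 < 6 mo → does not qualify.
Qualifying: Option A, Option B. Lowest rate is 5.62% → Option A.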